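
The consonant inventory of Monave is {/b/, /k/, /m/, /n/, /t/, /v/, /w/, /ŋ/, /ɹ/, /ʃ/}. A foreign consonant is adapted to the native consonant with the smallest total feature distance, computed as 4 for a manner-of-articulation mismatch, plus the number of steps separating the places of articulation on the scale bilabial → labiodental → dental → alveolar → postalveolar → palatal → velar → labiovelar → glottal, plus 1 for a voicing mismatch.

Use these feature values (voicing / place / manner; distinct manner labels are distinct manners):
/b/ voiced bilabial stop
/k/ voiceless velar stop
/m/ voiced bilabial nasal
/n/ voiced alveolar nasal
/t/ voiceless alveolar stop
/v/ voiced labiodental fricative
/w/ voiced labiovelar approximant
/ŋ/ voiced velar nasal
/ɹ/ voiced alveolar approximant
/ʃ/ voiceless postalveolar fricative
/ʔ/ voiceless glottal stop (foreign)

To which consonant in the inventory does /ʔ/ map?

/k/ is closest: same manner (stop), place distance 2 (glottal→velar), same voicing; total 2. Next closest is /t/ at distance 5.

k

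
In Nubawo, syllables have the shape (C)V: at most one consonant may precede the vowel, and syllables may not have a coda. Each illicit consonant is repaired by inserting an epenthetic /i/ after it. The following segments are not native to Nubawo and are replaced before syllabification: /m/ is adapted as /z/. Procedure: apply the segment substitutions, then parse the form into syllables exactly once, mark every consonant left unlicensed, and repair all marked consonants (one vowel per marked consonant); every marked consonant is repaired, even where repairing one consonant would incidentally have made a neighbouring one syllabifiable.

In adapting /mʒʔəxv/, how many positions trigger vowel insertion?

After substitution the input is /zʒʔəxv/.
The unsyllabifiable consonants are /z/, /ʒ/, /x/, /v/; each receives one epenthetic vowel.

4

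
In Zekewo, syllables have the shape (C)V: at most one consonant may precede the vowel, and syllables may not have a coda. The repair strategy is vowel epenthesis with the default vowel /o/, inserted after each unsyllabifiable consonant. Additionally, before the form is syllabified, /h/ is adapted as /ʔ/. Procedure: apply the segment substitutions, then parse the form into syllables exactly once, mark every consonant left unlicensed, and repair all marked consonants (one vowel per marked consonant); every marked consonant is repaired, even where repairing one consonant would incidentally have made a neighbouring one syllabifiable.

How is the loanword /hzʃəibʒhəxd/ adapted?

ʔozoʃəiboʒoʔəxodo

Substitution: /h/ → /ʔ/, giving /ʔzʃəibʒʔəxd/.
Under (C)V, the unsyllabifiable consonants are /ʔ/, /z/, /b/, /ʒ/, /x/, /d/ (no codas are permitted; onsets are limited to one consonant).
Inserting the epenthetic vowel yields /ʔ/ → /ʔo/, /z/ → /zo/, /b/ → /bo/, /ʒ/ → /ʒo/, /x/ → /xo/, /d/ → /do/.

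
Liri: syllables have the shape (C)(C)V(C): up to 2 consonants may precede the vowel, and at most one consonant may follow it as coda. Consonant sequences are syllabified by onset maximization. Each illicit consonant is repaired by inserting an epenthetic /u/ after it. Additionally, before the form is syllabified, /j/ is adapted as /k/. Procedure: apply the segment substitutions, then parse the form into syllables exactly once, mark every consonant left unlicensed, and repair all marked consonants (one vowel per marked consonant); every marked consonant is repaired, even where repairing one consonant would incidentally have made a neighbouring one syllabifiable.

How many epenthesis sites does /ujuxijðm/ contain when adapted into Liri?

2

After substitution the input is /ukuxikðm/.
The unsyllabifiable consonants are /ð/, /m/; each receives one epenthetic vowel.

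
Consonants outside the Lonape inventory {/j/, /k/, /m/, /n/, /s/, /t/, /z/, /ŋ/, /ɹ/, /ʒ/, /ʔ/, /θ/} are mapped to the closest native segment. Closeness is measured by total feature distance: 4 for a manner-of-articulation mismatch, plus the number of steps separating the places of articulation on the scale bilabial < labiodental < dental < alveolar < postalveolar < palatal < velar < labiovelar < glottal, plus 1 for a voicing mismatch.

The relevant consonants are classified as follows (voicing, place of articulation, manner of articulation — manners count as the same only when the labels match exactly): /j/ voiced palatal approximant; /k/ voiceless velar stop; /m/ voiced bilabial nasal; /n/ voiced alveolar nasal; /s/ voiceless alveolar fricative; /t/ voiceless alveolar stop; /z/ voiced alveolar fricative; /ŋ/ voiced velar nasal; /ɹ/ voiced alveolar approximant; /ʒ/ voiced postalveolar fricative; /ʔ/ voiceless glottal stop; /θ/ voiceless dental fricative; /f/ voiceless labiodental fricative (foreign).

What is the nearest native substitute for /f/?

θ

/θ/ is closest: same manner (fricative), place distance 1 (labiodental→dental), same voicing; total 1. Next closest is /s/ at distance 2.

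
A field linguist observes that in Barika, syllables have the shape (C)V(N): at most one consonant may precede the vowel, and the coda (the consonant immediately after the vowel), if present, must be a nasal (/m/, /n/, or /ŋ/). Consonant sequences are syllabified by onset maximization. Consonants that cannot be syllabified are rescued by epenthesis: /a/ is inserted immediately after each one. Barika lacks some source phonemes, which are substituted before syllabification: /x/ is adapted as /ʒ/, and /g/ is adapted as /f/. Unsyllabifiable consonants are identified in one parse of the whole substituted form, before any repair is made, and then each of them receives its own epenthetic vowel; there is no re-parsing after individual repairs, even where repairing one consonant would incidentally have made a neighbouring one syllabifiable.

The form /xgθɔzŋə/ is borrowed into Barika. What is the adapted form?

ʒafaθɔzaŋə

Substitution: /x/ → /ʒ/, /g/ → /f/, giving /ʒfθɔzŋə/.
Syllabifying with onset maximization leaves /ʒ/, /f/, /z/ stranded (only a nasal (/m/, /n/, or /ŋ/) is licensed in coda position; onsets are limited to one consonant).
Inserting the epenthetic vowel yields /ʒ/ → /ʒa/, /f/ → /fa/, /z/ → /za/.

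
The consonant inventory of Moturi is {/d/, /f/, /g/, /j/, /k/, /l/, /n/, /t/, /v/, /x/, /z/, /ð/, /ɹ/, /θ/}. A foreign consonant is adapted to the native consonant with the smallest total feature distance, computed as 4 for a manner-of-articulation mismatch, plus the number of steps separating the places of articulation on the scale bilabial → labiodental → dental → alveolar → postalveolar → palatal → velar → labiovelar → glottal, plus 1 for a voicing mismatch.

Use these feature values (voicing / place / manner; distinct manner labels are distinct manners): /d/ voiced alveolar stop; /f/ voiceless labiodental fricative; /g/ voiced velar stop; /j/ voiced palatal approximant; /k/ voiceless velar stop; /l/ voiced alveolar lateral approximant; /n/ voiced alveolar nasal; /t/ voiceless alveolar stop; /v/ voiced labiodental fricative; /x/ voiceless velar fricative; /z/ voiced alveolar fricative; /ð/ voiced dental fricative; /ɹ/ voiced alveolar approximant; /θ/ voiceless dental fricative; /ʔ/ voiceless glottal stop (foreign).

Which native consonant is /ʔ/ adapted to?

/k/ is closest: same manner (stop), place distance 2 (glottal→velar), same voicing; total 2. Next closest is /g/ at distance 3.

k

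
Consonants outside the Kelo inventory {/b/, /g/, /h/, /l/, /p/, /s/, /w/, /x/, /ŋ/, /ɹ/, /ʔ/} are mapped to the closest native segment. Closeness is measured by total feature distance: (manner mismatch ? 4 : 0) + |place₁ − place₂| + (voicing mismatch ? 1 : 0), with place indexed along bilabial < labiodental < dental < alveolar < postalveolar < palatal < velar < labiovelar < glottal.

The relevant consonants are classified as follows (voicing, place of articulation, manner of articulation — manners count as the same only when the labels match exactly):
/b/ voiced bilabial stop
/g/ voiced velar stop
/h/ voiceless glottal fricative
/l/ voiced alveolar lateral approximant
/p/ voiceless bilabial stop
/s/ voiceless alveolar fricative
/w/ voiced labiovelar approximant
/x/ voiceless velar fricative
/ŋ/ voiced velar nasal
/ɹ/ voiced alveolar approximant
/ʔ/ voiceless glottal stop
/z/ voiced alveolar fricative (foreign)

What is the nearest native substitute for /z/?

s

/s/ is closest: same manner (fricative), place distance 0 (alveolar→alveolar), voicing differs (+1); total 1. Next closest is /l/ at distance 4.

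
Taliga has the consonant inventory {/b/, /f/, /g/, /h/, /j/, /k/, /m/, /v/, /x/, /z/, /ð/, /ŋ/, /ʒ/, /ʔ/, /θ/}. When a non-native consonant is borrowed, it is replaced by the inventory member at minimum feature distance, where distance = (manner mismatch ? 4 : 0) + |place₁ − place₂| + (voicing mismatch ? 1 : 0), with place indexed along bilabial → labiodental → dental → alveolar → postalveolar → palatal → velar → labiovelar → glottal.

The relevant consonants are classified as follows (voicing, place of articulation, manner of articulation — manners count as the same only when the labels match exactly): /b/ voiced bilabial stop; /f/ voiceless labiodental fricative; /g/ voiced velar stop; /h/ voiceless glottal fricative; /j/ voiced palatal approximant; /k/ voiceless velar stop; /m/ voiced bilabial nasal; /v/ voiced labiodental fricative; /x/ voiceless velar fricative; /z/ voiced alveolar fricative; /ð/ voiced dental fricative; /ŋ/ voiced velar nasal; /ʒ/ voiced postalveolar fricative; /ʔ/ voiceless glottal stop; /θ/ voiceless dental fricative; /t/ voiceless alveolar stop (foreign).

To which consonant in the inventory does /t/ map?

k

/k/ is closest: same manner (stop), place distance 3 (alveolar→velar), same voicing; total 3. Next closest is /b/ at distance 4.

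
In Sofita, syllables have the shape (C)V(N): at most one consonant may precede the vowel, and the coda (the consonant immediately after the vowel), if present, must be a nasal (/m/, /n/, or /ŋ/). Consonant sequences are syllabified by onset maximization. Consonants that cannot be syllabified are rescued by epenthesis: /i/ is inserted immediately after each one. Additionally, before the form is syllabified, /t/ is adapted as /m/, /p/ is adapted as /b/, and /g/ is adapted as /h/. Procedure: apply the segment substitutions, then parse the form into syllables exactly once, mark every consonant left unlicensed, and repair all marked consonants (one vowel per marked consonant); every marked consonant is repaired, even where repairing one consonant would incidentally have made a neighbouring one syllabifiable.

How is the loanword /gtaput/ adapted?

himabum

Substitution: /g/ → /h/, /t/ → /m/, /p/ → /b/, giving /hmabum/.
Syllabifying with onset maximization leaves /h/ stranded (only a nasal (/m/, /n/, or /ŋ/) is licensed in coda position; onsets are limited to one consonant).
Each unlicensed consonant becomes the onset of a new syllable: /h/ → /hi/.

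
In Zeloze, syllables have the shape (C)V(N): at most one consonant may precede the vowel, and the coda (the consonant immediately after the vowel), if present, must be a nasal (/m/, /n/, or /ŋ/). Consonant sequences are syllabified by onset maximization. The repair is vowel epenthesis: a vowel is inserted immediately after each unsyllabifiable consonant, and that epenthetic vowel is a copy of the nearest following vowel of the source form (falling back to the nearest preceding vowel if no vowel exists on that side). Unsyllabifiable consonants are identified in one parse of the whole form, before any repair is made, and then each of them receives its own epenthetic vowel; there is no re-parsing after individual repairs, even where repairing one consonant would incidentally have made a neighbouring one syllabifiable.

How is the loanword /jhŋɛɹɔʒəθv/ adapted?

jɛhɛŋɛɹɔʒəθəvə

Under (C)V(N), the unsyllabifiable consonants are /j/, /h/, /θ/, /v/ (only a nasal (/m/, /n/, or /ŋ/) is licensed in coda position; onsets are limited to one consonant).
Each unlicensed consonant becomes the onset of a new syllable: /j/ → /jɛ/, /h/ → /hɛ/, /θ/ → /θə/, /v/ → /və/.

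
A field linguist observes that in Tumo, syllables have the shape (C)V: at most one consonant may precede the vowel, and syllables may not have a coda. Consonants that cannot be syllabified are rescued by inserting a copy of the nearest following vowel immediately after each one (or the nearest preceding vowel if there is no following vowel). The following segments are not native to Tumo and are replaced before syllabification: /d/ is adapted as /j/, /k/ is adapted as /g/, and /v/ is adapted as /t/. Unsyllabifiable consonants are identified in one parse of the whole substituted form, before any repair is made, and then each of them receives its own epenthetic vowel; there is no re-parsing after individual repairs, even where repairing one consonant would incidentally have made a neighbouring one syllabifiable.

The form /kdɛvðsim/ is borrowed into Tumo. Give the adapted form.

Substitution: /k/ → /g/, /d/ → /j/, /v/ → /t/, giving /gjɛtðsim/.
Syllabifying with onset maximization leaves /g/, /t/, /ð/, /m/ stranded (no codas are permitted; onsets are limited to one consonant).
Epenthesis after each stranded consonant: /g/ → /gɛ/, /t/ → /ti/, /ð/ → /ði/, /m/ → /mi/.

gɛjɛtiðisimi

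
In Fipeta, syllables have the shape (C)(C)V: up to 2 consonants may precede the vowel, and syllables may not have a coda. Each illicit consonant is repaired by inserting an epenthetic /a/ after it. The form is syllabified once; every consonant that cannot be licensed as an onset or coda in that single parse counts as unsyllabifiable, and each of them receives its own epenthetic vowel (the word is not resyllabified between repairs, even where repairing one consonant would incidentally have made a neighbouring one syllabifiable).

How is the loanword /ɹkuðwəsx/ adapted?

Under (C)(C)V, the unsyllabifiable consonants are /s/, /x/ (no codas are permitted; onsets may contain at most 2 consonants).
Each unlicensed consonant becomes the onset of a new syllable: /s/ → /sa/, /x/ → /xa/.

ɹkuðwəsaxa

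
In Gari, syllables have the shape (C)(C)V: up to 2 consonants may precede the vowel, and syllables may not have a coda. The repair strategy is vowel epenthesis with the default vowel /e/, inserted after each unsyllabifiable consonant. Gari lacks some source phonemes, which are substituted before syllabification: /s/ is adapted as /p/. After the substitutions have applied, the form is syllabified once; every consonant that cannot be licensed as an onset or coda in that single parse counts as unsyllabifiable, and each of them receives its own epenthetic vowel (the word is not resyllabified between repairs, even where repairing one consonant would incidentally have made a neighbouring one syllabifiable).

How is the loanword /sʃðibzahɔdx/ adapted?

Substitution: /s/ → /p/, giving /pʃðibzahɔdx/.
Under (C)(C)V, the unsyllabifiable consonants are /p/, /d/, /x/ (no codas are permitted; onsets may contain at most 2 consonants).
Each unlicensed consonant becomes the onset of a new syllable: /p/ → /pe/, /d/ → /de/, /x/ → /xe/.

peʃðibzahɔdexe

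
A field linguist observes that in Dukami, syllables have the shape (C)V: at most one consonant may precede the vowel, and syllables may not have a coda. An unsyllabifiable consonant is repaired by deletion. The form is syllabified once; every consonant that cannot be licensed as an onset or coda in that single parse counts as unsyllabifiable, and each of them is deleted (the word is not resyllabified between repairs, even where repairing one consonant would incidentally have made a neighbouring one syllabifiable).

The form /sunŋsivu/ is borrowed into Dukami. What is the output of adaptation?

Under (C)V, the unsyllabifiable consonants are /n/, /ŋ/ (no codas are permitted; onsets are limited to one consonant).
Deletion applies to /n/, /ŋ/.

susivu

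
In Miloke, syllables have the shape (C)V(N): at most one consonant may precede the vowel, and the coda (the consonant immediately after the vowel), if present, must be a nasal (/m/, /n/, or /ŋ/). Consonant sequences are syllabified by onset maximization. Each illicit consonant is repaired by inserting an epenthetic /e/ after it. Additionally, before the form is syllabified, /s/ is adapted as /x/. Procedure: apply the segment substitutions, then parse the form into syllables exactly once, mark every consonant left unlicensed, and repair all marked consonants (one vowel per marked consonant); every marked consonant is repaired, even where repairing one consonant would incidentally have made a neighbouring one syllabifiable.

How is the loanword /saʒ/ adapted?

Substitution: /s/ → /x/, giving /xaʒ/.
The consonants /ʒ/ cannot be parsed into a legal (C)V(N) syllable (only a nasal (/m/, /n/, or /ŋ/) is licensed in coda position; onsets are limited to one consonant).
Epenthesis after each stranded consonant: /ʒ/ → /ʒe/.

xaʒe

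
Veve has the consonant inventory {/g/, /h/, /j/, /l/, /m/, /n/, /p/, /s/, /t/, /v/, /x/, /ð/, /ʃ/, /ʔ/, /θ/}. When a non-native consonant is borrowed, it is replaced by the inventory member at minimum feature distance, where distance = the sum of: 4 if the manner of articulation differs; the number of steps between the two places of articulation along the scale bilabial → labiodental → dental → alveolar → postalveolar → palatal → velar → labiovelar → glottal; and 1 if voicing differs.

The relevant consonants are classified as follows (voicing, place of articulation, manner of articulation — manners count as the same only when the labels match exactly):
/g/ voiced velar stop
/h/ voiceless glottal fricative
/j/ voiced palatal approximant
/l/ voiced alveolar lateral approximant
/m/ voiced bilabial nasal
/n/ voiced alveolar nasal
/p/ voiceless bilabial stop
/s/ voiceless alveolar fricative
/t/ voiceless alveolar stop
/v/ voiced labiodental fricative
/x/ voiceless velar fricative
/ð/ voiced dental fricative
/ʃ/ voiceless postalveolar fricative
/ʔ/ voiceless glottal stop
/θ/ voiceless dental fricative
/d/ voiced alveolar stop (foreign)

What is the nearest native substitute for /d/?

/t/ is closest: same manner (stop), place distance 0 (alveolar→alveolar), voicing differs (+1); total 1. Next closest is /g/ at distance 3.

t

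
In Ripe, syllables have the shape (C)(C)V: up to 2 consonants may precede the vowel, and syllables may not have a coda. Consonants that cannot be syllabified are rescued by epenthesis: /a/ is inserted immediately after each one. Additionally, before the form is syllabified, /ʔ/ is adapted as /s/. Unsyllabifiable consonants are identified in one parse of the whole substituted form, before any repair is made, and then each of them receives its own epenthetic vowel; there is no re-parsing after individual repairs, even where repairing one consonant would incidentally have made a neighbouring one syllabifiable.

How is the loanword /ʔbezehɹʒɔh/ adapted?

sbezehaɹʒɔha

Substitution: /ʔ/ → /s/, giving /sbezehɹʒɔh/.
Under (C)(C)V, the unsyllabifiable consonants are /h/, /h/ (no codas are permitted; onsets may contain at most 2 consonants).
Epenthesis after each stranded consonant: /h/ → /ha/, /h/ → /ha/.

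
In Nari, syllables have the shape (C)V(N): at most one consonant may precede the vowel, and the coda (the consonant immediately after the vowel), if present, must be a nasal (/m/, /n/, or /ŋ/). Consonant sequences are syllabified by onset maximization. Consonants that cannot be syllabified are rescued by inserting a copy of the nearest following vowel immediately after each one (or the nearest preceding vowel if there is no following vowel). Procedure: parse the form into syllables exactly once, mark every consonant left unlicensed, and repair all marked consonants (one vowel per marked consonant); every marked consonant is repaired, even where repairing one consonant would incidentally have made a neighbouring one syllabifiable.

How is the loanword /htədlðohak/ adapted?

Syllabifying with onset maximization leaves /h/, /d/, /l/, /k/ stranded (only a nasal (/m/, /n/, or /ŋ/) is licensed in coda position; onsets are limited to one consonant).
Each unlicensed consonant becomes the onset of a new syllable: /h/ → /hə/, /d/ → /do/, /l/ → /lo/, /k/ → /ka/.

hətədoloðohaka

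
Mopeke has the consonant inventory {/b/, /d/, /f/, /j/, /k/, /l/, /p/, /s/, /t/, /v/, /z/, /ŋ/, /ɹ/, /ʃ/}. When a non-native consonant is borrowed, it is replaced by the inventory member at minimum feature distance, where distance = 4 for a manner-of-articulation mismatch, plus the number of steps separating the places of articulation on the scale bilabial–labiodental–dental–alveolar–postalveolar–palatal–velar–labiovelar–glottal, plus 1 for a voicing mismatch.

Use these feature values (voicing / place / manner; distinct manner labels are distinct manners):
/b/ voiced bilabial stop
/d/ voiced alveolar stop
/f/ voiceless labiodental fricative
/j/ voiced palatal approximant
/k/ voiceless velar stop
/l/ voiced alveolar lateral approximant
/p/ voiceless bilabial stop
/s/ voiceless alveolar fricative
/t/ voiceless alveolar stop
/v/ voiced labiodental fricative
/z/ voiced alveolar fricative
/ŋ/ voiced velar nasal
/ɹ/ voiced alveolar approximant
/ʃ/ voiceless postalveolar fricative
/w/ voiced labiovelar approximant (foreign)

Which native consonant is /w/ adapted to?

/j/ is closest: same manner (approximant), place distance 2 (labiovelar→palatal), same voicing; total 2. Next closest is /ɹ/ at distance 4.

j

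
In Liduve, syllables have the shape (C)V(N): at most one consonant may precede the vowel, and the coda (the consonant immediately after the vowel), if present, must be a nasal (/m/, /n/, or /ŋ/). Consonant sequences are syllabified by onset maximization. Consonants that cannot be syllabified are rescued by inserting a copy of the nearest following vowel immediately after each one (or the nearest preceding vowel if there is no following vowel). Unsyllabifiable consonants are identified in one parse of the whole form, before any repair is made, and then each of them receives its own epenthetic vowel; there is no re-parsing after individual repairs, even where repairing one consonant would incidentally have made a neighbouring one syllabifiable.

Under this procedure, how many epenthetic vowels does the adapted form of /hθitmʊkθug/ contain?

4

The unsyllabifiable consonants are /h/, /t/, /k/, /g/; each receives one epenthetic vowel.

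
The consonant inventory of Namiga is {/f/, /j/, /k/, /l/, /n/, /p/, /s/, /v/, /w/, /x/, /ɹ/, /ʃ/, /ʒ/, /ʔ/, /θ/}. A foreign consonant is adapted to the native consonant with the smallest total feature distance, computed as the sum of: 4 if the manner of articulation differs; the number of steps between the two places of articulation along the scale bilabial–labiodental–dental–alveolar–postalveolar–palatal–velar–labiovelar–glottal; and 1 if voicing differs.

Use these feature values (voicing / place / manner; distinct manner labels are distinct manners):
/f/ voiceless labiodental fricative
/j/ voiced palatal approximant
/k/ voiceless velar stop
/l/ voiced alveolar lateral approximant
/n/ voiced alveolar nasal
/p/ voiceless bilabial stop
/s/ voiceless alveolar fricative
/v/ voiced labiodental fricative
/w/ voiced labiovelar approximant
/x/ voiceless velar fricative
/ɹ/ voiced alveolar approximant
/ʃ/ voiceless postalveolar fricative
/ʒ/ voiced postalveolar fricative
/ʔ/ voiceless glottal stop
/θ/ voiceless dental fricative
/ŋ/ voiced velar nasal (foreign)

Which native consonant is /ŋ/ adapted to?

n

/n/ is closest: same manner (nasal), place distance 3 (velar→alveolar), same voicing; total 3. Next closest is /j/ at distance 5.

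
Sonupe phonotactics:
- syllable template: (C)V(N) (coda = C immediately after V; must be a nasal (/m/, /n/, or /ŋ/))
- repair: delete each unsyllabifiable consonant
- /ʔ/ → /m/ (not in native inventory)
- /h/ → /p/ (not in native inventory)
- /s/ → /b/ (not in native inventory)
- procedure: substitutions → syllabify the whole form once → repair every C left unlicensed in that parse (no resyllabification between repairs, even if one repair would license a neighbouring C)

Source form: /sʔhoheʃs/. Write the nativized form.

Substitution: /s/ → /b/, /ʔ/ → /m/, /h/ → /p/, giving /bmpopeʃb/.
Under (C)V(N), the unsyllabifiable consonants are /b/, /m/, /ʃ/, /b/ (only a nasal (/m/, /n/, or /ŋ/) is licensed in coda position; onsets are limited to one consonant).
Deleting the stranded consonants removes /b/, /m/, /ʃ/, /b/.

pope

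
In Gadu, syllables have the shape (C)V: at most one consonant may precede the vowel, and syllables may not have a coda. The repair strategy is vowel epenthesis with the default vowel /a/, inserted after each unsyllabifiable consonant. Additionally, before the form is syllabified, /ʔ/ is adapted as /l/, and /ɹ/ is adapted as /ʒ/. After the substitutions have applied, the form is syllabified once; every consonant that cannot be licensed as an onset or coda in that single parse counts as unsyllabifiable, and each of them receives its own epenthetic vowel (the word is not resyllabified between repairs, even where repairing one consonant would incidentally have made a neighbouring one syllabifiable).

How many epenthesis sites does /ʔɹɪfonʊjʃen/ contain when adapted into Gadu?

3

After substitution the input is /lʒɪfonʊjʃen/.
The unsyllabifiable consonants are /l/, /j/, /n/; each receives one epenthetic vowel.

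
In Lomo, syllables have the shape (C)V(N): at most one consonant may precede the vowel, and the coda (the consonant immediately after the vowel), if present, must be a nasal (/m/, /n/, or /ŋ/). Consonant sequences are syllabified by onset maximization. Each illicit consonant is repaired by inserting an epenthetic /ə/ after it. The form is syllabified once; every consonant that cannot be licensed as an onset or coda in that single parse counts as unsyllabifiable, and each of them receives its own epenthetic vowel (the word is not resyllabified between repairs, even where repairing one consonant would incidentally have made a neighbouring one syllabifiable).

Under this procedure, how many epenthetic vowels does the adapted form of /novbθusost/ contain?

4

The unsyllabifiable consonants are /v/, /b/, /s/, /t/; each receives one epenthetic vowel.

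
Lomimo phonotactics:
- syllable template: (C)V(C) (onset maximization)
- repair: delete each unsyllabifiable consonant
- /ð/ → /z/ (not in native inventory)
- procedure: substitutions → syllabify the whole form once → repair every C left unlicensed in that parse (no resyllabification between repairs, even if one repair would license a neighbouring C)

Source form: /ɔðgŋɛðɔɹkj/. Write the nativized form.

Substitution: /ð/ → /z/, giving /ɔzgŋɛzɔɹkj/.
Under (C)V(C), the unsyllabifiable consonants are /g/, /k/, /j/ (at most one coda consonant is licensed; onsets are limited to one consonant).
Deleting the stranded consonants removes /g/, /k/, /j/.

ɔzŋɛzɔɹ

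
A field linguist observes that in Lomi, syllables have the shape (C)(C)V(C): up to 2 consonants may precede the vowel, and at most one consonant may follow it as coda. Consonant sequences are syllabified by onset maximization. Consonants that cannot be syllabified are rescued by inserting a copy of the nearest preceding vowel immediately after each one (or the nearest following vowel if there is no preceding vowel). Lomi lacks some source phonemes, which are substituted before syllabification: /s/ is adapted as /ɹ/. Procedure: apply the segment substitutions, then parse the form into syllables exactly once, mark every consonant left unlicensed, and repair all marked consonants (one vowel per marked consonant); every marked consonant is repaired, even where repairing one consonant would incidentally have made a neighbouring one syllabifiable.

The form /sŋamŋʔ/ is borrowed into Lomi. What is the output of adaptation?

Substitution: /s/ → /ɹ/, giving /ɹŋamŋʔ/.
Under (C)(C)V(C), the unsyllabifiable consonants are /ŋ/, /ʔ/ (at most one coda consonant is licensed; onsets may contain at most 2 consonants).
Epenthesis after each stranded consonant: /ŋ/ → /ŋa/, /ʔ/ → /ʔa/.

ɹŋamŋaʔa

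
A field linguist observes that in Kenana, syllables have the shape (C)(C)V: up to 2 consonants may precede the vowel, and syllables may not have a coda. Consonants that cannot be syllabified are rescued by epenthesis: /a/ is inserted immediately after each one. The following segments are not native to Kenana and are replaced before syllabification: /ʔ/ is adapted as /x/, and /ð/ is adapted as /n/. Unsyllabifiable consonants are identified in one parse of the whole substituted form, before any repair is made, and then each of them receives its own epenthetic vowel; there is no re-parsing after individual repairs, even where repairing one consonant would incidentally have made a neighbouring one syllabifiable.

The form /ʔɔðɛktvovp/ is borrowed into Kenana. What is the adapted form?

xɔnɛkatvovapa

Substitution: /ʔ/ → /x/, /ð/ → /n/, giving /xɔnɛktvovp/.
Syllabifying with onset maximization leaves /k/, /v/, /p/ stranded (no codas are permitted; onsets may contain at most 2 consonants).
Each unlicensed consonant becomes the onset of a new syllable: /k/ → /ka/, /v/ → /va/, /p/ → /pa/.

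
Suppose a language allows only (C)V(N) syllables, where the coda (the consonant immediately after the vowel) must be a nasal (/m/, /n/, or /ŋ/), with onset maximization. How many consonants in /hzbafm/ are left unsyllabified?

4

Under (C)V(N), the unsyllabifiable consonants are /h/, /z/, /f/, /m/ (only a nasal (/m/, /n/, or /ŋ/) is licensed in coda position; onsets are limited to one consonant).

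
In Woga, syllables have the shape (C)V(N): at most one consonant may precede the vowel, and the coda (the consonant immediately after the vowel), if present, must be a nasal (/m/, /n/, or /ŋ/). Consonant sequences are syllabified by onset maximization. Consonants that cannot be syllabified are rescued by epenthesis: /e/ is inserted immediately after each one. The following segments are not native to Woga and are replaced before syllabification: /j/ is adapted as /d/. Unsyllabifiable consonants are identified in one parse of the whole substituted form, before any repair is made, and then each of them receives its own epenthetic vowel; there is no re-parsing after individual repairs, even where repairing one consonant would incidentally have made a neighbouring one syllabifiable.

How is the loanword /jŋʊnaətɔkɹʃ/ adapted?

deŋʊnaətɔkeɹeʃe

Substitution: /j/ → /d/, giving /dŋʊnaətɔkɹʃ/.
Under (C)V(N), the unsyllabifiable consonants are /d/, /k/, /ɹ/, /ʃ/ (only a nasal (/m/, /n/, or /ŋ/) is licensed in coda position; onsets are limited to one consonant).
Each unlicensed consonant becomes the onset of a new syllable: /d/ → /de/, /k/ → /ke/, /ɹ/ → /ɹe/, /ʃ/ → /ʃe/.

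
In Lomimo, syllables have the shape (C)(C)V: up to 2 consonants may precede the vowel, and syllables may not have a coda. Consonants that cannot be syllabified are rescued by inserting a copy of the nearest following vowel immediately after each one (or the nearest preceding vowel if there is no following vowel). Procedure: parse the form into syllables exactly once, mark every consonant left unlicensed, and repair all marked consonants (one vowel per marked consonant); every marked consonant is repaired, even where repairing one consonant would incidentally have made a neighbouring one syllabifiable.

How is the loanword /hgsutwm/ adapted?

Syllabifying with onset maximization leaves /h/, /t/, /w/, /m/ stranded (no codas are permitted; onsets may contain at most 2 consonants).
Inserting the epenthetic vowel yields /h/ → /hu/, /t/ → /tu/, /w/ → /wu/, /m/ → /mu/.

hugsutuwumu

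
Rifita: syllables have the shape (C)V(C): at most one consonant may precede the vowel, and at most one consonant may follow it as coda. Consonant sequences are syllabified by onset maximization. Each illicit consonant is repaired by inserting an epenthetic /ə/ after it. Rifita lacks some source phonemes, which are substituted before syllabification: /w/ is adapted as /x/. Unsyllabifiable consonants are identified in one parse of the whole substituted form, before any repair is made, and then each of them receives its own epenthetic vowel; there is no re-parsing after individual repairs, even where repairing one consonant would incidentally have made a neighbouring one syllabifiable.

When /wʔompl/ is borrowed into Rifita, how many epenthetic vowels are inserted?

After substitution the input is /xʔompl/.
The unsyllabifiable consonants are /x/, /p/, /l/; each receives one epenthetic vowel.

3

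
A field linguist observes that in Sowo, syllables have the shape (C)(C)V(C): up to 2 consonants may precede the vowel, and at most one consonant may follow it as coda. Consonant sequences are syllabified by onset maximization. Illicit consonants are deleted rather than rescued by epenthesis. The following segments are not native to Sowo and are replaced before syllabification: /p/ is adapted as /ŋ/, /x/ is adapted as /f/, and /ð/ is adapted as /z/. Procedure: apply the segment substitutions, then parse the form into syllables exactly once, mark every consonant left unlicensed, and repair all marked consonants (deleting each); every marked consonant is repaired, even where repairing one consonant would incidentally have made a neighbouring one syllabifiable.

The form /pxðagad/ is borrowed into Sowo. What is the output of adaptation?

Substitution: /p/ → /ŋ/, /x/ → /f/, /ð/ → /z/, giving /ŋfzagad/.
The consonants /ŋ/ cannot be parsed into a legal (C)(C)V(C) syllable (at most one coda consonant is licensed; onsets may contain at most 2 consonants).
Deletion applies to /ŋ/.

fzagad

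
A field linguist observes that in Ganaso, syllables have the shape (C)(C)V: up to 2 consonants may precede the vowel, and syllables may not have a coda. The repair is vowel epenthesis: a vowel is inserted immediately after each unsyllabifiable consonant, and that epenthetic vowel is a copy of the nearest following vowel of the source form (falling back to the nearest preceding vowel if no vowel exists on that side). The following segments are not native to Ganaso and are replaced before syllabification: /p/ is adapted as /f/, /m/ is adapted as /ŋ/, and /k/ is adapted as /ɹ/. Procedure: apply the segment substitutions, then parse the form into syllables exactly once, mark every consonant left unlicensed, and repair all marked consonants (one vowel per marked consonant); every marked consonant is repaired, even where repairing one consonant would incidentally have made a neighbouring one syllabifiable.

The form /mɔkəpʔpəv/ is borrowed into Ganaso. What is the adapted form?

Substitution: /m/ → /ŋ/, /k/ → /ɹ/, /p/ → /f/, giving /ŋɔɹəfʔfəv/.
The consonants /f/, /v/ cannot be parsed into a legal (C)(C)V syllable (no codas are permitted; onsets may contain at most 2 consonants).
Epenthesis after each stranded consonant: /f/ → /fə/, /v/ → /və/.

ŋɔɹəfəʔfəvə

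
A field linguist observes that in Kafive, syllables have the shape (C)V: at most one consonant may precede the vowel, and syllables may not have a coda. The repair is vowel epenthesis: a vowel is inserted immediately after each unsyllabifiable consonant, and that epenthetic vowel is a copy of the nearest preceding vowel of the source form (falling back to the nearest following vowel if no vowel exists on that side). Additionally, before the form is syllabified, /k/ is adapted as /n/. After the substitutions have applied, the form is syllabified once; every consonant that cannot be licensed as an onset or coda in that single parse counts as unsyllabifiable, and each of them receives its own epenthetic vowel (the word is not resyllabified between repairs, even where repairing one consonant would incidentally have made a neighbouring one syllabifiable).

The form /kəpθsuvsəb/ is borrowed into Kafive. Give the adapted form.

Substitution: /k/ → /n/, giving /nəpθsuvsəb/.
Syllabifying with onset maximization leaves /p/, /θ/, /v/, /b/ stranded (no codas are permitted; onsets are limited to one consonant).
Each unlicensed consonant becomes the onset of a new syllable: /p/ → /pə/, /θ/ → /θə/, /v/ → /vu/, /b/ → /bə/.

nəpəθəsuvusəbə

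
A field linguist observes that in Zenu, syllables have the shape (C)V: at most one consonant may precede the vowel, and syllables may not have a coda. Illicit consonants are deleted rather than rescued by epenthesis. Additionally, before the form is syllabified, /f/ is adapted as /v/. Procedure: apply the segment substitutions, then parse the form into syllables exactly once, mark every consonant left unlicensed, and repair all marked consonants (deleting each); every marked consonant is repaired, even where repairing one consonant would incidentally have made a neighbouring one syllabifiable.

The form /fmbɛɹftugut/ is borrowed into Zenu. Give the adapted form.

Substitution: /f/ → /v/, giving /vmbɛɹvtugut/.
Syllabifying with onset maximization leaves /v/, /m/, /ɹ/, /v/, /t/ stranded (no codas are permitted; onsets are limited to one consonant).
Deleting the stranded consonants removes /v/, /m/, /ɹ/, /v/, /t/.

bɛtugu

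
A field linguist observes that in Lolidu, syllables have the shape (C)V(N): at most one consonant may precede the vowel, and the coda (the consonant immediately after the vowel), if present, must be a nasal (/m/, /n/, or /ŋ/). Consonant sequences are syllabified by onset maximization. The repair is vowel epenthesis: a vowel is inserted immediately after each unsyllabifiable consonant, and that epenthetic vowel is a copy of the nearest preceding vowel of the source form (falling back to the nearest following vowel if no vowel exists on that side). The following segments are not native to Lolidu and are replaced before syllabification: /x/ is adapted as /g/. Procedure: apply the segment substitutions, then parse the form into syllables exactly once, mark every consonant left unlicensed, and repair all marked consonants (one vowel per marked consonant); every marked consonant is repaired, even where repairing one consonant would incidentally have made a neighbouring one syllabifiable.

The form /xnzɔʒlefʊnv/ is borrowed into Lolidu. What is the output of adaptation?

Substitution: /x/ → /g/, giving /gnzɔʒlefʊnv/.
Syllabifying with onset maximization leaves /g/, /n/, /ʒ/, /v/ stranded (only a nasal (/m/, /n/, or /ŋ/) is licensed in coda position; onsets are limited to one consonant).
Epenthesis after each stranded consonant: /g/ → /gɔ/, /n/ → /nɔ/, /ʒ/ → /ʒɔ/, /v/ → /vʊ/.

gɔnɔzɔʒɔlefʊnvʊ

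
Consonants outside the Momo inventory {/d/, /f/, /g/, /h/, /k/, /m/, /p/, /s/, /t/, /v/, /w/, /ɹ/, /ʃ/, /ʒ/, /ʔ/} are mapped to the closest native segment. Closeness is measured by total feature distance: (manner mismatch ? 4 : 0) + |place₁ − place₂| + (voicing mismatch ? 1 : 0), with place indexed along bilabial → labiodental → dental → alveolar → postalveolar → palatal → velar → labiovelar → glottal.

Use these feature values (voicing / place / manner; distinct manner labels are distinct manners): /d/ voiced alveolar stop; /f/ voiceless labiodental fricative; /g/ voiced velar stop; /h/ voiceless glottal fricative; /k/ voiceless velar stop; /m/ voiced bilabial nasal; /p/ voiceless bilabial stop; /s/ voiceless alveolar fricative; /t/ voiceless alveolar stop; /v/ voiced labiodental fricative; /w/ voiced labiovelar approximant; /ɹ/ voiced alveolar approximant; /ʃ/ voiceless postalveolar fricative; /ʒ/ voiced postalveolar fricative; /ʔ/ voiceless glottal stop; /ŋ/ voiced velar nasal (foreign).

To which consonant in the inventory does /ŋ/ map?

g

/g/ is closest: manner differs (nasal→stop, +4), place distance 0 (velar→velar), same voicing; total 4. Next closest is /k/ at distance 5.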